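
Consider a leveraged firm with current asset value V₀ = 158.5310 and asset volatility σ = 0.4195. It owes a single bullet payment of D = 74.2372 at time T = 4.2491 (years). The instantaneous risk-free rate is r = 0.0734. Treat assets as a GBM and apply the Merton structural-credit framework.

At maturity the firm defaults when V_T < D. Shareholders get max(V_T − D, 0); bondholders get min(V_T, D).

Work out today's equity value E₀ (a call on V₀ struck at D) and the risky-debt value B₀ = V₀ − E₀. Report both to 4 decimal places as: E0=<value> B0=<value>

With assets at 158.5310 and a single debt payment of 74.2372 at 4.2491 years:
d₁ = [ln(V₀/D) + (r + σ²/2)T] / (σ√T)
   = [ln(158.5310/74.2372) + (0.0734 + 0.5·0.4195²)·4.2491] / (0.4195·√4.2491)
   = [0.758685 + 0.685763] / 0.864730 = 1.670403
d₂ = d₁ − σ√T = 1.670403 − 0.864730 = 0.805673
N(d₁) = 0.952580,  N(d₂) = 0.789784,  e^(−rT) = 0.732066
E₀ = V₀·N(d₁) − D·e^(−rT)·N(d₂)
   = 158.5310·0.952580 − 74.2372·0.732066·0.789784 = 108.091420
B₀ = V₀ − E₀ = 158.5310 − 108.091420 = 50.439580

E0=108.0914 B0=50.4396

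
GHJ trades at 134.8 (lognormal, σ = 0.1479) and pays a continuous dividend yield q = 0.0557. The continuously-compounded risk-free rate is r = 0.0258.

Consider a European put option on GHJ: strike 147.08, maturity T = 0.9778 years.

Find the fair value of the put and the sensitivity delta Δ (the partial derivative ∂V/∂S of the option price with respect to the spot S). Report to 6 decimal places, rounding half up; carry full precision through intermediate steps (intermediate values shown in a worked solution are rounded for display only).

σ√T = 0.1479·√0.9778 = 0.146249
d₁ = (ln(S/K) + (r−q+σ²/2)T) / (σ√T) = (ln(134.8/147.08) + (0.0258−0.0557+0.1479²/2)·0.9778) / 0.146249 = (-0.087184 − 0.018542) / 0.146249 = -0.722919
d₂ = d₁ − σ√T = -0.722919 − 0.146249 = -0.869168
e^{−rT} = 0.975088
e^{−qT} = 0.946993
N(−d₁) = 0.765135,  N(−d₂) = 0.807622
Put price V = K·e^{−rT}·N(−d₂) − S·e^{−qT}·N(−d₁) = 115.825973 − 97.673087 = 18.152886
Δ = −e^{−qT}·N(−d₁) = -0.724578

price = 18.152886
Δ = -0.724578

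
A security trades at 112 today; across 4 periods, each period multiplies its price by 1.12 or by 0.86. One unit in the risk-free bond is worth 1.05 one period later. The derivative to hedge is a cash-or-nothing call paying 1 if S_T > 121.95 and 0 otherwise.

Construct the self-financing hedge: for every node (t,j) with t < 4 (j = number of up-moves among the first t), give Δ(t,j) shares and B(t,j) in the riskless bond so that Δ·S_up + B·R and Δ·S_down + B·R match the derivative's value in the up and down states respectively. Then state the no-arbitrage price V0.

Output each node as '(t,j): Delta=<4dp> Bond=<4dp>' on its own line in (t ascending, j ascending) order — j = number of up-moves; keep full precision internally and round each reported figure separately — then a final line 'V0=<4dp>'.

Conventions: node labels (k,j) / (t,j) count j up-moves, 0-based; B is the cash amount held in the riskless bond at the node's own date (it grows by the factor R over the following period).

(0,0): Delta=0.0128 Bond=-0.8527
(1,0): Delta=0.0193 Bond=-1.5259
(1,1): Delta=0.0109 Bond=-0.6630
(2,0): Delta=0.0000 Bond=0.0000
(2,1): Delta=0.0248 Bond=-2.1924
(2,2): Delta=0.0070 Bond=-0.1449
(3,0): Delta=0.0000 Bond=0.0000
(3,1): Delta=0.0000 Bond=0.0000
(3,2): Delta=0.0318 Bond=-3.1502
(3,3): Delta=0.0000 Bond=0.9524
V0=0.5804

Risk-neutral probability p* = (R−d)/(u−d) = (1.05−0.86)/(1.12−0.86) = 0.7308.
Expiry values: V(4,0)=0.0000, V(4,1)=0.0000, V(4,2)=0.0000, V(4,3)=1.0000, V(4,4)=1.0000
Node (3,0) S=71.2383: V=(p*·0.0000+(1−p*)·0.0000)/1.05=0.0000; Δ=(0.0000−0.0000)/(79.7869−61.2649)=0.0000; B=V−Δ·S=0.0000
Node (3,1) S=92.7754: V=(p*·0.0000+(1−p*)·0.0000)/1.05=0.0000; Δ=(0.0000−0.0000)/(103.9085−79.7869)=0.0000; B=V−Δ·S=0.0000
Node (3,2) S=120.8238: V=(p*·1.0000+(1−p*)·0.0000)/1.05=0.6960; Δ=(1.0000−0.0000)/(135.3227−103.9085)=0.0318; B=V−Δ·S=-3.1502
Node (3,3) S=157.3519: V=(p*·1.0000+(1−p*)·1.0000)/1.05=0.9524; Δ=(1.0000−1.0000)/(176.2342−135.3227)=0.0000; B=V−Δ·S=0.9524
Node (2,0) S=82.8352: V=(p*·0.0000+(1−p*)·0.0000)/1.05=0.0000; Δ=(0.0000−0.0000)/(92.7754−71.2383)=0.0000; B=V−Δ·S=0.0000
Node (2,1) S=107.8784: V=(p*·0.6960+(1−p*)·0.0000)/1.05=0.4844; Δ=(0.6960−0.0000)/(120.8238−92.7754)=0.0248; B=V−Δ·S=-2.1924
Node (2,2) S=140.4928: V=(p*·0.9524+(1−p*)·0.6960)/1.05=0.8413; Δ=(0.9524−0.6960)/(157.3519−120.8238)=0.0070; B=V−Δ·S=-0.1449
Node (1,0) S=96.3200: V=(p*·0.4844+(1−p*)·0.0000)/1.05=0.3371; Δ=(0.4844−0.0000)/(107.8784−82.8352)=0.0193; B=V−Δ·S=-1.5259
Node (1,1) S=125.4400: V=(p*·0.8413+(1−p*)·0.4844)/1.05=0.7097; Δ=(0.8413−0.4844)/(140.4928−107.8784)=0.0109; B=V−Δ·S=-0.6630
Node (0,0) S=112.0000: V=(p*·0.7097+(1−p*)·0.3371)/1.05=0.5804; Δ=(0.7097−0.3371)/(125.4400−96.3200)=0.0128; B=V−Δ·S=-0.8527
Verification: the root portfolio costs Δ(0,0)·S0 + B(0,0) = 0.5804, matching V0.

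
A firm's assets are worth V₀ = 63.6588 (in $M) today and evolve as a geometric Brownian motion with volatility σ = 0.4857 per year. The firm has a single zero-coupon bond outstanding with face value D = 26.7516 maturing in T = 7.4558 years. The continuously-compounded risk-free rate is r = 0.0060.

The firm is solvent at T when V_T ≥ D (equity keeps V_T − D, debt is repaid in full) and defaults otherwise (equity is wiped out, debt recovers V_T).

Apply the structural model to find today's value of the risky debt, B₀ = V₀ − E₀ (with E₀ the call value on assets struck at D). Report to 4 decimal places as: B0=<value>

B0=18.6676

Apply the equity-as-call identities (strike 26.7516, horizon 7.4558 years):
d₁ = [ln(V₀/D) + (r + σ²/2)T] / (σ√T)
   = [ln(63.6588/26.7516) + (0.0060 + 0.5·0.4857²)·7.4558] / (0.4857·√7.4558)
   = [0.866943 + 0.924163] / 1.326219 = 1.350536
d₂ = d₁ − σ√T = 1.350536 − 1.326219 = 0.024317
N(d₁) = 0.911578,  N(d₂) = 0.509700,  e^(−rT) = 0.956251
E₀ = V₀·N(d₁) − D·e^(−rT)·N(d₂)
   = 63.6588·0.911578 − 26.7516·0.956251·0.509700 = 44.991193
B₀ = V₀ − E₀ = 63.6588 − 44.991193 = 18.667607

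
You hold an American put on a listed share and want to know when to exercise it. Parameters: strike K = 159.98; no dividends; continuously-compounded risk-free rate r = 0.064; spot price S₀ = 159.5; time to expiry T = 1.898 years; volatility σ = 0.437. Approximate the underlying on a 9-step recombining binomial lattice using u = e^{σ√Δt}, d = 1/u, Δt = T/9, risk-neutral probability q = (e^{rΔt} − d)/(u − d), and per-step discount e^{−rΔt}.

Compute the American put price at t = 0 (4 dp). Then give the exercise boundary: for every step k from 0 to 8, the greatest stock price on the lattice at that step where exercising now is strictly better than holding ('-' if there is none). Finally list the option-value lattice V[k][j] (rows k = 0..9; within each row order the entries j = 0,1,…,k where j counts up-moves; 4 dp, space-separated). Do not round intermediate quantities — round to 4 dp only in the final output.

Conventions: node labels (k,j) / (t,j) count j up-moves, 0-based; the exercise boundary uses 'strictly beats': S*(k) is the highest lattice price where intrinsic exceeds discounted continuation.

price = 30.5168
boundary = - - - 87.3566 71.4727 87.3566 71.4727 87.3566 106.7703
tree:
30.5168
41.9140 19.2053
56.0036 28.0479 10.3036
72.6234 39.8320 16.2540 4.2397
88.5073 54.7733 24.9982 7.3745 1.0117
101.5030 72.6234 37.2535 12.6154 1.9859 0.0000
112.1357 88.5073 53.3517 21.1119 3.8981 0.0000 0.0000
120.8351 101.5030 72.6234 34.2741 7.6516 0.0000 0.0000 0.0000
127.9527 112.1357 88.5073 53.2097 15.0194 0.0000 0.0000 0.0000 0.0000
133.7761 120.8351 101.5030 72.6234 29.4815 0.0000 0.0000 0.0000 0.0000 0.0000

Δt=0.21089  u=1.22224  d=0.81817  q=0.48363  discount=0.98659
step 9 (expiry): payoffs max(K−S,0) = 133.7761 120.8351 101.5030 72.6234 29.4815 0.0000 0.0000 0.0000 0.0000 0.0000
step 8: (k=8,j=0): S=32.0273, K−S=127.9527, hold=125.8080 ⇒ V=127.9527 exercise | (k=8,j=1): S=47.8443, K−S=112.1357, hold=109.9910 ⇒ V=112.1357 exercise | (k=8,j=2): S=71.4727, K−S=88.5073, hold=86.3625 ⇒ V=88.5073 exercise | (k=8,j=3): S=106.7703, K−S=53.2097, hold=51.0649 ⇒ V=53.2097 exercise | (k=8,j=4): S=159.5000, K−S=0.4800, hold=15.0194 ⇒ V=15.0194 continue | (k=8,j=5): S=238.2708, K−S=0.0000, hold=0.0000 ⇒ V=0.0000 continue | (k=8,j=6): S=355.9434, K−S=0.0000, hold=0.0000 ⇒ V=0.0000 continue | (k=8,j=7): S=531.7298, K−S=0.0000, hold=0.0000 ⇒ V=0.0000 continue | (k=8,j=8): S=794.3303, K−S=0.0000, hold=0.0000 ⇒ V=0.0000 continue  boundary S*=106.7703
step 7: (k=7,j=0): S=39.1449, K−S=120.8351, hold=118.6904 ⇒ V=120.8351 exercise | (k=7,j=1): S=58.4770, K−S=101.5030, hold=99.3582 ⇒ V=101.5030 exercise | (k=7,j=2): S=87.3566, K−S=72.6234, hold=70.4787 ⇒ V=72.6234 exercise | (k=7,j=3): S=130.4985, K−S=29.4815, hold=34.2741 ⇒ V=34.2741 continue | (k=7,j=4): S=194.9466, K−S=0.0000, hold=7.6516 ⇒ V=7.6516 continue | (k=7,j=5): S=291.2231, K−S=0.0000, hold=0.0000 ⇒ V=0.0000 continue | (k=7,j=6): S=435.0468, K−S=0.0000, hold=0.0000 ⇒ V=0.0000 continue | (k=7,j=7): S=649.8993, K−S=0.0000, hold=0.0000 ⇒ V=0.0000 continue  boundary S*=87.3566
step 6: (k=6,j=0): S=47.8443, K−S=112.1357, hold=109.9910 ⇒ V=112.1357 exercise | (k=6,j=1): S=71.4727, K−S=88.5073, hold=86.3625 ⇒ V=88.5073 exercise | (k=6,j=2): S=106.7703, K−S=53.2097, hold=53.3517 ⇒ V=53.3517 continue | (k=6,j=3): S=159.5000, K−S=0.4800, hold=21.1119 ⇒ V=21.1119 continue | (k=6,j=4): S=238.2708, K−S=0.0000, hold=3.8981 ⇒ V=3.8981 continue | (k=6,j=5): S=355.9434, K−S=0.0000, hold=0.0000 ⇒ V=0.0000 continue | (k=6,j=6): S=531.7298, K−S=0.0000, hold=0.0000 ⇒ V=0.0000 continue  boundary S*=71.4727
step 5: (k=5,j=0): S=58.4770, K−S=101.5030, hold=99.3582 ⇒ V=101.5030 exercise | (k=5,j=1): S=87.3566, K−S=72.6234, hold=70.5465 ⇒ V=72.6234 exercise | (k=5,j=2): S=130.4985, K−S=29.4815, hold=37.2535 ⇒ V=37.2535 continue | (k=5,j=3): S=194.9466, K−S=0.0000, hold=12.6154 ⇒ V=12.6154 continue | (k=5,j=4): S=291.2231, K−S=0.0000, hold=1.9859 ⇒ V=1.9859 continue | (k=5,j=5): S=435.0468, K−S=0.0000, hold=0.0000 ⇒ V=0.0000 continue  boundary S*=87.3566
step 4: (k=4,j=0): S=71.4727, K−S=88.5073, hold=86.3625 ⇒ V=88.5073 exercise | (k=4,j=1): S=106.7703, K−S=53.2097, hold=54.7733 ⇒ V=54.7733 continue | (k=4,j=2): S=159.5000, K−S=0.4800, hold=24.9982 ⇒ V=24.9982 continue | (k=4,j=3): S=238.2708, K−S=0.0000, hold=7.3745 ⇒ V=7.3745 continue | (k=4,j=4): S=355.9434, K−S=0.0000, hold=1.0117 ⇒ V=1.0117 continue  boundary S*=71.4727
step 3: (k=3,j=0): S=87.3566, K−S=72.6234, hold=71.2248 ⇒ V=72.6234 exercise | (k=3,j=1): S=130.4985, K−S=29.4815, hold=39.8320 ⇒ V=39.8320 continue | (k=3,j=2): S=194.9466, K−S=0.0000, hold=16.2540 ⇒ V=16.2540 continue | (k=3,j=3): S=291.2231, K−S=0.0000, hold=4.2397 ⇒ V=4.2397 continue  boundary S*=87.3566
step 2: (k=2,j=0): S=106.7703, K−S=53.2097, hold=56.0036 ⇒ V=56.0036 continue | (k=2,j=1): S=159.5000, K−S=0.4800, hold=28.0479 ⇒ V=28.0479 continue | (k=2,j=2): S=238.2708, K−S=0.0000, hold=10.3036 ⇒ V=10.3036 continue  boundary S*=-
step 1: (k=1,j=0): S=130.4985, K−S=29.4815, hold=41.9140 ⇒ V=41.9140 continue | (k=1,j=1): S=194.9466, K−S=0.0000, hold=19.2053 ⇒ V=19.2053 continue  boundary S*=-
step 0: (k=0,j=0): S=159.5000, K−S=0.4800, hold=30.5168 ⇒ V=30.5168 continue  boundary S*=-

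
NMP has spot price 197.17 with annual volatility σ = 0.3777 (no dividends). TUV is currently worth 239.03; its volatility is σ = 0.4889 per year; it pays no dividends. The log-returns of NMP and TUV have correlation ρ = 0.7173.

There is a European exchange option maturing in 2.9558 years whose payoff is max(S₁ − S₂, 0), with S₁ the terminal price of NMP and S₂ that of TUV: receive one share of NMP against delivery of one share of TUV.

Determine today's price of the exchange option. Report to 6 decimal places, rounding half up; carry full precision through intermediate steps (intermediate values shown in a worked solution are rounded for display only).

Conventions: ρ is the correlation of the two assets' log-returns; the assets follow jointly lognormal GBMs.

exchange price = 32.057391

σ_eff = √(σ₁² + σ₂² − 2ρσ₁σ₂) = √(0.3777² + 0.4889² − 2·0.7173·0.3777·0.4889) = 0.341717
d₁ = (ln(S₁/S₂) + (q₂ − q₁ + σ_eff²/2)T) / (σ_eff√T) = (ln(197.17/239.03) + (0.0 − 0.0 + 0.058385)·2.9558) / 0.587496 = -0.033953
d₂ = d₁ − σ_eff√T = -0.033953 − 0.587496 = -0.621449
N(d₁) = 0.486457,  N(d₂) = 0.267152
V = S₁·e^{−q₁T}·N(d₁) − S₂·e^{−q₂T}·N(d₂) = 95.914795 − 63.857405 = 32.057391
Key observation: the rate r is irrelevant here: denominating values in TUV turns the exchange into a ratio option on S₁/S₂, and discounting at r drops out.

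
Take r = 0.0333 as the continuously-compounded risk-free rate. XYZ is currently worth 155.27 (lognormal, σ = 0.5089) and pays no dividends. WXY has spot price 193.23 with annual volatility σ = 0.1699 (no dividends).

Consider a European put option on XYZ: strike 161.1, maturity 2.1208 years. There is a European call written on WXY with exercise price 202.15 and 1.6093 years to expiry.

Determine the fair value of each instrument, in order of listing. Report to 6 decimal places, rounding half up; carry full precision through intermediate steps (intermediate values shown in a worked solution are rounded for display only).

price(XYZ put K=161.1) = 41.599152
price(WXY call K=202.15) = 17.339565

[XYZ put K=161.1]
σ√T = 0.5089·√2.1208 = 0.741109
d₁ = (ln(S/K) + (r+σ²/2)T) / (σ√T) = (ln(155.27/161.1) + (0.0333+0.5089²/2)·2.1208) / 0.741109 = (-0.036860 + 0.345244) / 0.741109 = 0.416112
d₂ = d₁ − σ√T = 0.416112 − 0.741109 = -0.324997
e^{−rT} = 0.931813
N(−d₁) = 0.338664,  N(−d₂) = 0.627409
price = K·e^{−rT}·N(−d₂) − S·N(−d₁) = 94.183520 − 52.584368 = 41.599152
[WXY call K=202.15]
σ√T = 0.1699·√1.6093 = 0.215532
d₁ = (ln(S/K) + (r+σ²/2)T) / (σ√T) = (ln(193.23/202.15) + (0.0333+0.1699²/2)·1.6093) / 0.215532 = (-0.045129 + 0.076817) / 0.215532 = 0.147022
d₂ = d₁ − σ√T = 0.147022 − 0.215532 = -0.068510
e^{−rT} = 0.947821
N(d₁) = 0.558443,  N(d₂) = 0.472690
price = S·N(d₁) − K·e^{−rT}·N(d₂) = 107.907865 − 90.568299 = 17.339565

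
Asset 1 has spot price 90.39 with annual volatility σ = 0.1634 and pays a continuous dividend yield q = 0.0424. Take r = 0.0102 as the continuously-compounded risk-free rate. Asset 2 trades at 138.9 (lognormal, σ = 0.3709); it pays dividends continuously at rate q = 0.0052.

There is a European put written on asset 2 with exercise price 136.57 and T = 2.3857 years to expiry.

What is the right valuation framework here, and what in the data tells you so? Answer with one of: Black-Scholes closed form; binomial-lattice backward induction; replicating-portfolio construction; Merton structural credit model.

Key observation: a European-exercise option on asset 2 struck at 136.57 — a GBM underlying with constant parameters — admits an analytic price: the data contain no early exercise, no discrete tree, no debt structure.

framework: Black-Scholes closed form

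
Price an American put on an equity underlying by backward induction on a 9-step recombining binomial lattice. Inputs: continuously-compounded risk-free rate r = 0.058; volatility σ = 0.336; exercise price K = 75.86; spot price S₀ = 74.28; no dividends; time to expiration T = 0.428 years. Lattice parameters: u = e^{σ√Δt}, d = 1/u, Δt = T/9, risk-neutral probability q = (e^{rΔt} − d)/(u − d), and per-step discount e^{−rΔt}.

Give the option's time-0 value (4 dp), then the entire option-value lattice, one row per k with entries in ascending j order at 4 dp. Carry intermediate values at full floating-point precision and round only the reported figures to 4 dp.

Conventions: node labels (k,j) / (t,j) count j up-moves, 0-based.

params: Δt=0.04756 u=1.07602 d=0.92935 q=0.50052 e^(-rΔt)=0.99725
t_9 payoffs: 37.4472 31.3846 24.3652 16.2380 6.8281 0.0000 0.0000 0.0000 0.0000 0.0000
k=8: node(8,0) S=41.3331 payoff=34.5269 vs cont=34.3180 → 34.5269 [stop]  node(8,1) S=47.8565 payoff=28.0035 vs cont=27.7945 → 28.0035 [stop]  node(8,2) S=55.4096 payoff=20.4504 vs cont=20.2415 → 20.4504 [stop]  node(8,3) S=64.1547 payoff=11.7053 vs cont=11.4964 → 11.7053 [stop]  node(8,4) S=74.2800 payoff=1.5800 vs cont=3.4011 → 3.4011 [wait]  node(8,5) S=86.0034 payoff=0.0000 vs cont=0.0000 → 0.0000 [wait]  node(8,6) S=99.5770 payoff=0.0000 vs cont=0.0000 → 0.0000 [wait]  node(8,7) S=115.2929 payoff=0.0000 vs cont=0.0000 → 0.0000 [wait]  node(8,8) S=133.4892 payoff=0.0000 vs cont=0.0000 → 0.0000 [wait]
k=7: node(7,0) S=44.4754 payoff=31.3846 vs cont=31.1757 → 31.3846 [stop]  node(7,1) S=51.4948 payoff=24.3652 vs cont=24.1563 → 24.3652 [stop]  node(7,2) S=59.6220 payoff=16.2380 vs cont=16.0290 → 16.2380 [stop]  node(7,3) S=69.0319 payoff=6.8281 vs cont=7.5281 → 7.5281 [wait]  node(7,4) S=79.9270 payoff=0.0000 vs cont=1.6941 → 1.6941 [wait]  node(7,5) S=92.5416 payoff=0.0000 vs cont=0.0000 → 0.0000 [wait]  node(7,6) S=107.1472 payoff=0.0000 vs cont=0.0000 → 0.0000 [wait]  node(7,7) S=124.0578 payoff=0.0000 vs cont=0.0000 → 0.0000 [wait]
k=6: node(6,0) S=47.8565 payoff=28.0035 vs cont=27.7945 → 28.0035 [stop]  node(6,1) S=55.4096 payoff=20.4504 vs cont=20.2415 → 20.4504 [stop]  node(6,2) S=64.1547 payoff=11.7053 vs cont=11.8458 → 11.8458 [wait]  node(6,3) S=74.2800 payoff=1.5800 vs cont=4.5953 → 4.5953 [wait]  node(6,4) S=86.0034 payoff=0.0000 vs cont=0.8438 → 0.8438 [wait]  node(6,5) S=99.5770 payoff=0.0000 vs cont=0.0000 → 0.0000 [wait]  node(6,6) S=115.2929 payoff=0.0000 vs cont=0.0000 → 0.0000 [wait]
k=5: node(5,0) S=51.4948 payoff=24.3652 vs cont=24.1563 → 24.3652 [stop]  node(5,1) S=59.6220 payoff=16.2380 vs cont=16.0992 → 16.2380 [stop]  node(5,2) S=69.0319 payoff=6.8281 vs cont=8.1942 → 8.1942 [wait]  node(5,3) S=79.9270 payoff=0.0000 vs cont=2.7101 → 2.7101 [wait]  node(5,4) S=92.5416 payoff=0.0000 vs cont=0.4203 → 0.4203 [wait]  node(5,5) S=107.1472 payoff=0.0000 vs cont=0.0000 → 0.0000 [wait]
k=4: node(4,0) S=55.4096 payoff=20.4504 vs cont=20.2415 → 20.4504 [stop]  node(4,1) S=64.1547 payoff=11.7053 vs cont=12.1782 → 12.1782 [wait]  node(4,2) S=74.2800 payoff=1.5800 vs cont=5.4343 → 5.4343 [wait]  node(4,3) S=86.0034 payoff=0.0000 vs cont=1.5597 → 1.5597 [wait]  node(4,4) S=99.5770 payoff=0.0000 vs cont=0.2094 → 0.2094 [wait]
k=3: node(3,0) S=59.6220 payoff=16.2380 vs cont=16.2651 → 16.2651 [wait]  node(3,1) S=69.0319 payoff=6.8281 vs cont=8.7785 → 8.7785 [wait]  node(3,2) S=79.9270 payoff=0.0000 vs cont=3.4854 → 3.4854 [wait]  node(3,3) S=92.5416 payoff=0.0000 vs cont=0.8814 → 0.8814 [wait]
k=2: node(2,0) S=64.1547 payoff=11.7053 vs cont=12.4834 → 12.4834 [wait]  node(2,1) S=74.2800 payoff=1.5800 vs cont=6.1123 → 6.1123 [wait]  node(2,2) S=86.0034 payoff=0.0000 vs cont=2.1760 → 2.1760 [wait]
k=1: node(1,0) S=69.0319 payoff=6.8281 vs cont=9.2689 → 9.2689 [wait]  node(1,1) S=79.9270 payoff=0.0000 vs cont=4.1307 → 4.1307 [wait]
k=0: node(0,0) S=74.2800 payoff=1.5800 vs cont=6.6787 → 6.6787 [wait]

price = 6.6787
tree:
6.6787
9.2689 4.1307
12.4834 6.1123 2.1760
16.2651 8.7785 3.4854 0.8814
20.4504 12.1782 5.4343 1.5597 0.2094
24.3652 16.2380 8.1942 2.7101 0.4203 0.0000
28.0035 20.4504 11.8458 4.5953 0.8438 0.0000 0.0000
31.3846 24.3652 16.2380 7.5281 1.6941 0.0000 0.0000 0.0000
34.5269 28.0035 20.4504 11.7053 3.4011 0.0000 0.0000 0.0000 0.0000
37.4472 31.3846 24.3652 16.2380 6.8281 0.0000 0.0000 0.0000 0.0000 0.0000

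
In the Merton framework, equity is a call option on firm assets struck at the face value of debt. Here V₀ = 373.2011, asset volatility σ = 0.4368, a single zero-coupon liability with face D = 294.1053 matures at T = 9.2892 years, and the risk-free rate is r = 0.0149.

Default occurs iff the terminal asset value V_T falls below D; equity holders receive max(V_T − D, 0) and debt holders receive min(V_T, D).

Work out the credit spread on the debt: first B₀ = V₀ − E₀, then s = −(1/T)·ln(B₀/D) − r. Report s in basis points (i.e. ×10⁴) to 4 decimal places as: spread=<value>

spread=548.5232

With assets at 373.2011 and a single debt payment of 294.1053 at 9.2892 years:
d₁ = [ln(V₀/D) + (r + σ²/2)T] / (σ√T)
   = [ln(373.2011/294.1053) + (0.0149 + 0.5·0.4368²)·9.2892] / (0.4368·√9.2892)
   = [0.238180 + 1.024572] / 1.331287 = 0.948519
d₂ = d₁ − σ√T = 0.948519 − 1.331287 = -0.382768
N(d₁) = 0.828567,  N(d₂) = 0.350946,  e^(−rT) = 0.870742
E₀ = V₀·N(d₁) − D·e^(−rT)·N(d₂)
   = 373.2011·0.828567 − 294.1053·0.870742·0.350946 = 219.348553
B₀ = V₀ − E₀ = 373.2011 − 219.348553 = 153.852547
spread = −(1/T)·ln(B₀/D) − r = −(1/9.2892)·ln(153.852547/294.1053) − 0.0149 = 0.05485232
in basis points: 0.05485232 × 10⁴ = 548.5232 bp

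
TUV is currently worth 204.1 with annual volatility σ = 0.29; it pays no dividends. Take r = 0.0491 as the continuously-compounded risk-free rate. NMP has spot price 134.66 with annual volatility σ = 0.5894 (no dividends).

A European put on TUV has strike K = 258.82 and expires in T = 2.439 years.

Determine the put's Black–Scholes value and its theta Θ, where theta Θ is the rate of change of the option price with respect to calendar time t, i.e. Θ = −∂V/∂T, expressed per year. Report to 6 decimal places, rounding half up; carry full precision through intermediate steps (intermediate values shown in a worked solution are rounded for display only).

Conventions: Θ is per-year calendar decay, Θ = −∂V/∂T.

σ√T = 0.29·√2.439 = 0.452902
d₁ = (ln(S/K) + (r+σ²/2)T) / (σ√T) = (ln(204.1/258.82) + (0.0491+0.29²/2)·2.439) / 0.452902 = (-0.237523 + 0.222315) / 0.452902 = -0.033579
d₂ = d₁ − σ√T = -0.033579 − 0.452902 = -0.486481
e^{−rT} = 0.887138
N(−d₁) = 0.513394,  N(−d₂) = 0.686687
Put price V = K·e^{−rT}·N(−d₂) − S·N(−d₁) = 157.669467 − 104.783615 = 52.885852
φ(d₁) = (1/√(2π))·e^{−d₁²/2} = 0.398717
Θ = −S·φ(d₁)·σ/(2√T) + r·K·e^{−rT}·N(−d₂) = −7.555624 + 7.741571 = 0.185947

price = 52.885852
Θ = 0.185947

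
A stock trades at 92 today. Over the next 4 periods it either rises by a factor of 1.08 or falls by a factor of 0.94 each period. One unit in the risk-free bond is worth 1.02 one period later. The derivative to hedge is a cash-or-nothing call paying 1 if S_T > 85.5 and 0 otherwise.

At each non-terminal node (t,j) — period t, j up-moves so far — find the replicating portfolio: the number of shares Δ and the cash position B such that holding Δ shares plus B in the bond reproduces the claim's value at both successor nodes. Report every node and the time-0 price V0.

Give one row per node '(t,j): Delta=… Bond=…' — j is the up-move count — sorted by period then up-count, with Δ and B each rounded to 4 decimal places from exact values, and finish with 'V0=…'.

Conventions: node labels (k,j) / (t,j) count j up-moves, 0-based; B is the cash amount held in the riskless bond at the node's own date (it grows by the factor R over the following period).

(0,0): Delta=0.0230 Bond=-1.3929
(1,0): Delta=0.0389 Bond=-2.7913
(1,1): Delta=0.0127 Bond=-0.3929
(2,0): Delta=0.0492 Bond=-3.6877
(2,1): Delta=0.0321 Bond=-2.2166
(2,2): Delta=0.0000 Bond=0.9612
(3,0): Delta=0.0000 Bond=0.0000
(3,1): Delta=0.0814 Bond=-6.5826
(3,2): Delta=0.0000 Bond=0.9804
(3,3): Delta=0.0000 Bond=0.9804
V0=0.7265

The replicating-portfolio and risk-neutral prices coincide; use p* = (1.02−0.94)/(1.08−0.94) = 0.5714 for the latter.
Payoffs at expiry: V(4,0)=0.0000, V(4,1)=0.0000, V(4,2)=1.0000, V(4,3)=1.0000, V(4,4)=1.0000
(3,0): S=76.4137. Δ = (V_up−V_dn)/(S_up−S_dn) = (0.0000−0.0000)/(82.5268−71.8289) = 0.0000. V = [p*·0.0000 + (1−p*)·0.0000]/1.02 = 0.0000. B = V − Δ·S = 0.0000.
(3,1): S=87.7945. Δ = (V_up−V_dn)/(S_up−S_dn) = (1.0000−0.0000)/(94.8181−82.5268) = 0.0814. V = [p*·1.0000 + (1−p*)·0.0000]/1.02 = 0.5602. B = V − Δ·S = -6.5826.
(3,2): S=100.8703. Δ = (V_up−V_dn)/(S_up−S_dn) = (1.0000−1.0000)/(108.9399−94.8181) = 0.0000. V = [p*·1.0000 + (1−p*)·1.0000]/1.02 = 0.9804. B = V − Δ·S = 0.9804.
(3,3): S=115.8935. Δ = (V_up−V_dn)/(S_up−S_dn) = (1.0000−1.0000)/(125.1650−108.9399) = 0.0000. V = [p*·1.0000 + (1−p*)·1.0000]/1.02 = 0.9804. B = V − Δ·S = 0.9804.
(2,0): S=81.2912. Δ = (V_up−V_dn)/(S_up−S_dn) = (0.5602−0.0000)/(87.7945−76.4137) = 0.0492. V = [p*·0.5602 + (1−p*)·0.0000]/1.02 = 0.3139. B = V − Δ·S = -3.6877.
(2,1): S=93.3984. Δ = (V_up−V_dn)/(S_up−S_dn) = (0.9804−0.5602)/(100.8703−87.7945) = 0.0321. V = [p*·0.9804 + (1−p*)·0.5602]/1.02 = 0.7846. B = V − Δ·S = -2.2166.
(2,2): S=107.3088. Δ = (V_up−V_dn)/(S_up−S_dn) = (0.9804−0.9804)/(115.8935−100.8703) = 0.0000. V = [p*·0.9804 + (1−p*)·0.9804]/1.02 = 0.9612. B = V − Δ·S = 0.9612.
(1,0): S=86.4800. Δ = (V_up−V_dn)/(S_up−S_dn) = (0.7846−0.3139)/(93.3984−81.2912) = 0.0389. V = [p*·0.7846 + (1−p*)·0.3139]/1.02 = 0.5714. B = V − Δ·S = -2.7913.
(1,1): S=99.3600. Δ = (V_up−V_dn)/(S_up−S_dn) = (0.9612−0.7846)/(107.3088−93.3984) = 0.0127. V = [p*·0.9612 + (1−p*)·0.7846]/1.02 = 0.8681. B = V − Δ·S = -0.3929.
(0,0): S=92.0000. Δ = (V_up−V_dn)/(S_up−S_dn) = (0.8681−0.5714)/(99.3600−86.4800) = 0.0230. V = [p*·0.8681 + (1−p*)·0.5714]/1.02 = 0.7265. B = V − Δ·S = -1.3929.
As a check, the time-0 holding Δ(0,0)·S0 + B(0,0) comes to 0.7265 — exactly V0.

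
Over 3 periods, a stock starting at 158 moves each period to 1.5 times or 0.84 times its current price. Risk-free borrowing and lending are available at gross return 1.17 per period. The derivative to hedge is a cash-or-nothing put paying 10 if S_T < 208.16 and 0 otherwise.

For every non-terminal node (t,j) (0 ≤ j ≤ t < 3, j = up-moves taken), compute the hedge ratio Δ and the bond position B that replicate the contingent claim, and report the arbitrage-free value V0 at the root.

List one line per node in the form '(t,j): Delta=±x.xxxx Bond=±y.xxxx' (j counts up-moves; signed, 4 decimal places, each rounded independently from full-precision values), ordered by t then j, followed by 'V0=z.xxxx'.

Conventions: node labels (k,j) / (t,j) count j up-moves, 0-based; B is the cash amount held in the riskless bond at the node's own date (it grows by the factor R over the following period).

(0,0): Delta=-0.0350 Bond=8.6560
(1,0): Delta=-0.0488 Bond=11.9539
(1,1): Delta=-0.0273 Bond=8.3013
(2,0): Delta=0.0000 Bond=8.5470
(2,1): Delta=-0.0761 Bond=19.4250
(2,2): Delta=0.0000 Bond=0.0000
V0=3.1219

The replicating-portfolio and risk-neutral prices coincide; use p* = (1.17−0.84)/(1.5−0.84) = 0.5000 for the latter.
At maturity the claim pays: V(3,0)=10.0000, V(3,1)=10.0000, V(3,2)=0.0000, V(3,3)=0.0000
(2,0): S=111.4848. Δ = (V_up−V_dn)/(S_up−S_dn) = (10.0000−10.0000)/(167.2272−93.6472) = 0.0000. V = [p*·10.0000 + (1−p*)·10.0000]/1.17 = 8.5470. B = V − Δ·S = 8.5470.
(2,1): S=199.0800. Δ = (V_up−V_dn)/(S_up−S_dn) = (0.0000−10.0000)/(298.6200−167.2272) = -0.0761. V = [p*·0.0000 + (1−p*)·10.0000]/1.17 = 4.2735. B = V − Δ·S = 19.4250.
(2,2): S=355.5000. Δ = (V_up−V_dn)/(S_up−S_dn) = (0.0000−0.0000)/(533.2500−298.6200) = 0.0000. V = [p*·0.0000 + (1−p*)·0.0000]/1.17 = 0.0000. B = V − Δ·S = 0.0000.
(1,0): S=132.7200. Δ = (V_up−V_dn)/(S_up−S_dn) = (4.2735−8.5470)/(199.0800−111.4848) = -0.0488. V = [p*·4.2735 + (1−p*)·8.5470]/1.17 = 5.4789. B = V − Δ·S = 11.9539.
(1,1): S=237.0000. Δ = (V_up−V_dn)/(S_up−S_dn) = (0.0000−4.2735)/(355.5000−199.0800) = -0.0273. V = [p*·0.0000 + (1−p*)·4.2735]/1.17 = 1.8263. B = V − Δ·S = 8.3013.
(0,0): S=158.0000. Δ = (V_up−V_dn)/(S_up−S_dn) = (1.8263−5.4789)/(237.0000−132.7200) = -0.0350. V = [p*·1.8263 + (1−p*)·5.4789]/1.17 = 3.1219. B = V − Δ·S = 8.6560.
Verification: the root portfolio costs Δ(0,0)·S0 + B(0,0) = 3.1219, matching V0.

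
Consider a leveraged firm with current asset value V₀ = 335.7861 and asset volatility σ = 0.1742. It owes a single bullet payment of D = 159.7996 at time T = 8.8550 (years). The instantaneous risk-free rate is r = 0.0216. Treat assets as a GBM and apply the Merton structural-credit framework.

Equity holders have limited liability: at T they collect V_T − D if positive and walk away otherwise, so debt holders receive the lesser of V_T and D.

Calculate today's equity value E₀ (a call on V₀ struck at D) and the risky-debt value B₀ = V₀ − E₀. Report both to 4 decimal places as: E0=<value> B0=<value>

Apply the equity-as-call identities (strike 159.7996, horizon 8.8550 years):
d₁ = [ln(V₀/D) + (r + σ²/2)T] / (σ√T)
   = [ln(335.7861/159.7996) + (0.0216 + 0.5·0.1742²)·8.8550] / (0.1742·√8.8550)
   = [0.742554 + 0.325623] / 0.518373 = 2.060634
d₂ = d₁ − σ√T = 2.060634 − 0.518373 = 1.542261
N(d₁) = 0.980331,  N(d₂) = 0.938495,  e^(−rT) = 0.825911
E₀ = V₀·N(d₁) − D·e^(−rT)·N(d₂)
   = 335.7861·0.980331 − 159.7996·0.825911·0.938495 = 205.318707
B₀ = V₀ − E₀ = 335.7861 − 205.318707 = 130.467393

E0=205.3187 B0=130.4674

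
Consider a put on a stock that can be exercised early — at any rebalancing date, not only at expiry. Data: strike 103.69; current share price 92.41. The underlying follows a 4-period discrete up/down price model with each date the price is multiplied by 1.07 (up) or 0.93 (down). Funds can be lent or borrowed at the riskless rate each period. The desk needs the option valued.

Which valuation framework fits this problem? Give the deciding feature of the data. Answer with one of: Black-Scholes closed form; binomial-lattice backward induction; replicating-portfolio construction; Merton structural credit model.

Key observation: the defining feature is the embedded early-exercise option across 4 discrete dates on the spot-92.41 tree; pricing the strike-103.69 put means working backward with an exercise test at every node.

framework: binomial-lattice backward induction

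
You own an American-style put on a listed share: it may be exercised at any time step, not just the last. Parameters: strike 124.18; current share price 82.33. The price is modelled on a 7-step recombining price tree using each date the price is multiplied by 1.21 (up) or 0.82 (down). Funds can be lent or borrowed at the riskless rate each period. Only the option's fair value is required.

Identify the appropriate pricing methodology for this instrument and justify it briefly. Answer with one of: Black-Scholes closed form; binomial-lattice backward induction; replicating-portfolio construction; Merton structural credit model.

framework: binomial-lattice backward induction

Key observation: early exercise of the strike-124.18 put must be checked at each of the 7 dates (spot 82.33), which forces a node-by-node comparison of intrinsic and continuation value backward from expiry.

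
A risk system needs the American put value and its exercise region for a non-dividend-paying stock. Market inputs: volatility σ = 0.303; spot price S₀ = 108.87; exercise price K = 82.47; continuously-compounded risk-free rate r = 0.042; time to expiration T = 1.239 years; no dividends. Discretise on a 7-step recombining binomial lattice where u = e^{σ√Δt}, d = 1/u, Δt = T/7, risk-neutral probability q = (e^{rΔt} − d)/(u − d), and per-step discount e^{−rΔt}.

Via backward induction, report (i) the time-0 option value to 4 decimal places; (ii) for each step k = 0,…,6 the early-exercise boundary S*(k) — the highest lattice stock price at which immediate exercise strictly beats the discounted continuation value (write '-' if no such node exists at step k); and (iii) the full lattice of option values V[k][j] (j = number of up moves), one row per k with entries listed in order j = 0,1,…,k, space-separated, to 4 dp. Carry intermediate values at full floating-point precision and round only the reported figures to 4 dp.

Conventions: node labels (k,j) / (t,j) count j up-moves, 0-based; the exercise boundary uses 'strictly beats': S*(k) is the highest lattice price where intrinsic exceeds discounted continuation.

params: Δt=0.17700 u=1.13596 d=0.88031 q=0.49736 e^(-rΔt)=0.99259
t_7 payoffs: 37.8661 24.9131 8.1986 0.0000 0.0000 0.0000 0.0000 0.0000
t_6: node(6,0) S=50.6681 payoff=31.8019 vs cont=31.1911 → 31.8019 [stop]  node(6,1) S=65.3822 payoff=17.0878 vs cont=16.4770 → 17.0878 [stop]  node(6,2) S=84.3692 payoff=0.0000 vs cont=4.0904 → 4.0904 [wait]  node(6,3) S=108.8700 payoff=0.0000 vs cont=0.0000 → 0.0000 [wait]  node(6,4) S=140.4859 payoff=0.0000 vs cont=0.0000 → 0.0000 [wait]  node(6,5) S=181.2830 payoff=0.0000 vs cont=0.0000 → 0.0000 [wait]  node(6,6) S=233.9277 payoff=0.0000 vs cont=0.0000 → 0.0000 [wait]  ⇒ S*(6)=65.3822
t_5: node(5,0) S=57.5569 payoff=24.9131 vs cont=24.3023 → 24.9131 [stop]  node(5,1) S=74.2714 payoff=8.1986 vs cont=10.5447 → 10.5447 [wait]  node(5,2) S=95.8398 payoff=0.0000 vs cont=2.0408 → 2.0408 [wait]  node(5,3) S=123.6717 payoff=0.0000 vs cont=0.0000 → 0.0000 [wait]  node(5,4) S=159.5860 payoff=0.0000 vs cont=0.0000 → 0.0000 [wait]  node(5,5) S=205.9299 payoff=0.0000 vs cont=0.0000 → 0.0000 [wait]  ⇒ S*(5)=57.5569
t_4: node(4,0) S=65.3822 payoff=17.0878 vs cont=17.6353 → 17.6353 [wait]  node(4,1) S=84.3692 payoff=0.0000 vs cont=6.2684 → 6.2684 [wait]  node(4,2) S=108.8700 payoff=0.0000 vs cont=1.0182 → 1.0182 [wait]  node(4,3) S=140.4859 payoff=0.0000 vs cont=0.0000 → 0.0000 [wait]  node(4,4) S=181.2830 payoff=0.0000 vs cont=0.0000 → 0.0000 [wait]  ⇒ S*(4)=-
t_3: node(3,0) S=74.2714 payoff=8.1986 vs cont=11.8931 → 11.8931 [wait]  node(3,1) S=95.8398 payoff=0.0000 vs cont=3.6301 → 3.6301 [wait]  node(3,2) S=123.6717 payoff=0.0000 vs cont=0.5080 → 0.5080 [wait]  node(3,3) S=159.5860 payoff=0.0000 vs cont=0.0000 → 0.0000 [wait]  ⇒ S*(3)=-
t_2: node(2,0) S=84.3692 payoff=0.0000 vs cont=7.7257 → 7.7257 [wait]  node(2,1) S=108.8700 payoff=0.0000 vs cont=2.0619 → 2.0619 [wait]  node(2,2) S=140.4859 payoff=0.0000 vs cont=0.2534 → 0.2534 [wait]  ⇒ S*(2)=-
t_1: node(1,0) S=95.8398 payoff=0.0000 vs cont=4.8724 → 4.8724 [wait]  node(1,1) S=123.6717 payoff=0.0000 vs cont=1.1538 → 1.1538 [wait]  ⇒ S*(1)=-
t_0: node(0,0) S=108.8700 payoff=0.0000 vs cont=3.0005 → 3.0005 [wait]  ⇒ S*(0)=-

price = 3.0005
boundary = - - - - - 57.5569 65.3822
tree:
3.0005
4.8724 1.1538
7.7257 2.0619 0.2534
11.8931 3.6301 0.5080 0.0000
17.6353 6.2684 1.0182 0.0000 0.0000
24.9131 10.5447 2.0408 0.0000 0.0000 0.0000
31.8019 17.0878 4.0904 0.0000 0.0000 0.0000 0.0000
37.8661 24.9131 8.1986 0.0000 0.0000 0.0000 0.0000 0.0000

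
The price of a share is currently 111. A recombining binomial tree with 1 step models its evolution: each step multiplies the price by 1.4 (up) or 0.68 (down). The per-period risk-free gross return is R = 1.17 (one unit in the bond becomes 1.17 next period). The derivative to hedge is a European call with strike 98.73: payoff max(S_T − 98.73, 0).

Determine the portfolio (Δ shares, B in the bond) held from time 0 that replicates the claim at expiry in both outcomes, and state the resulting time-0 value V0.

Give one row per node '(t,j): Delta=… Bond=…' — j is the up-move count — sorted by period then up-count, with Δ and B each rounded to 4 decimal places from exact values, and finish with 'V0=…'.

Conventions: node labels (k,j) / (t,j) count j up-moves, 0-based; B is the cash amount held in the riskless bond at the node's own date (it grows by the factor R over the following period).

(0,0): Delta=0.7091 Bond=-45.7450
V0=32.9633

Under the risk-neutral measure, an up-move has probability p* = (R−d)/(u−d) = 0.6806 and values discount at R = 1.17.
Terminal payoffs: V(1,0)=0.0000, V(1,1)=56.6700
(0,0): S=111.0000. Δ = (V_up−V_dn)/(S_up−S_dn) = (56.6700−0.0000)/(155.4000−75.4800) = 0.7091. V = [p*·56.6700 + (1−p*)·0.0000]/1.17 = 32.9633. B = V − Δ·S = -45.7450.
As a check, the time-0 holding Δ(0,0)·S0 + B(0,0) comes to 32.9633 — exactly V0.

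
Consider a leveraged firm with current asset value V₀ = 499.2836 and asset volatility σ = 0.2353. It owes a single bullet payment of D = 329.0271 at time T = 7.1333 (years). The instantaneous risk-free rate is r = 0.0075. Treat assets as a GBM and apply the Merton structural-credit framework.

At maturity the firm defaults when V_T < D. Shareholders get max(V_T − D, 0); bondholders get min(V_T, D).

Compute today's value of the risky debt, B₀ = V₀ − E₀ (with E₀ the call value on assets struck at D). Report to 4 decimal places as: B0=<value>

B0=280.2007

Equity is a call on the firm's assets struck at D = 329.0271:
d₁ = [ln(V₀/D) + (r + σ²/2)T] / (σ√T)
   = [ln(499.2836/329.0271) + (0.0075 + 0.5·0.2353²)·7.1333] / (0.2353·√7.1333)
   = [0.417034 + 0.250971] / 0.628445 = 1.062950
d₂ = d₁ − σ√T = 1.062950 − 0.628445 = 0.434505
N(d₁) = 0.856098,  N(d₂) = 0.668039,  e^(−rT) = 0.947906
E₀ = V₀·N(d₁) − D·e^(−rT)·N(d₂)
   = 499.2836·0.856098 − 329.0271·0.947906·0.668039 = 219.082921
B₀ = V₀ − E₀ = 499.2836 − 219.082921 = 280.200679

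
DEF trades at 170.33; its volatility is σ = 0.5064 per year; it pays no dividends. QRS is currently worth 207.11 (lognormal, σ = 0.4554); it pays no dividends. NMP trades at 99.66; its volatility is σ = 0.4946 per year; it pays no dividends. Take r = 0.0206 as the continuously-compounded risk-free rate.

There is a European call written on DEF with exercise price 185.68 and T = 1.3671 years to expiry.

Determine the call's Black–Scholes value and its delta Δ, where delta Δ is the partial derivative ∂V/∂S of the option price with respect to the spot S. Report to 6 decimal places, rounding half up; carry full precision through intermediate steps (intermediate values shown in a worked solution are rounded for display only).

price = 35.934686
Δ = 0.578431

σ√T = 0.5064·√1.3671 = 0.592098
d₁ = (ln(S/K) + (r+σ²/2)T) / (σ√T) = (ln(170.33/185.68) + (0.0206+0.5064²/2)·1.3671) / 0.592098 = (-0.086287 + 0.203452) / 0.592098 = 0.197882
d₂ = d₁ − σ√T = 0.197882 − 0.592098 = -0.394217
e^{−rT} = 0.972231
N(d₁) = 0.578431,  N(d₂) = 0.346711
Call price V = S·N(d₁) − K·e^{−rT}·N(d₂) = 98.524187 − 62.589501 = 35.934686
Δ = N(d₁) = 0.578431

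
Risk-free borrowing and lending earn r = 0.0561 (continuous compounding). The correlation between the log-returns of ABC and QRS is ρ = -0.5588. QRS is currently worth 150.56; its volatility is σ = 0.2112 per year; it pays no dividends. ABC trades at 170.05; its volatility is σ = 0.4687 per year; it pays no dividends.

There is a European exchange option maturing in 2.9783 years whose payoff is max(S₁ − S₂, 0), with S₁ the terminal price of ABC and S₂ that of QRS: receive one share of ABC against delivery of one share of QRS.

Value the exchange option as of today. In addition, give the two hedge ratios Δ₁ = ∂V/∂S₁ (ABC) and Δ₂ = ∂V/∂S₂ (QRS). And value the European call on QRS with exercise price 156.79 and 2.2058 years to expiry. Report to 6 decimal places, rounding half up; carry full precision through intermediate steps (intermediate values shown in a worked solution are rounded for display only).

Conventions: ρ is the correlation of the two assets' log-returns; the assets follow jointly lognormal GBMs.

σ_eff = √(σ₁² + σ₂² − 2ρσ₁σ₂) = √(0.4687² + 0.2112² − 2·-0.5588·0.4687·0.2112) = 0.612304
d₁ = (ln(S₁/S₂) + (q₂ − q₁ + σ_eff²/2)T) / (σ_eff√T) = (ln(170.05/150.56) + (0.0 − 0.0 + 0.187458)·2.9783) / 1.056698 = 0.643548
d₂ = d₁ − σ_eff√T = 0.643548 − 1.056698 = -0.413150
N(d₁) = 0.740066,  N(d₂) = 0.339748
V = S₁·e^{−q₁T}·N(d₁) − S₂·e^{−q₂T}·N(d₂) = 125.848197 − 51.152514 = 74.695683
Δ₁ = e^{−q₁T}·N(d₁) = 0.740066;  Δ₂ = −e^{−q₂T}·N(d₂) = -0.339748
[vanilla: QRS call K=156.79]
σ√T = 0.2112·√2.2058 = 0.313673
d₁ = (ln(S/K) + (r+σ²/2)T) / (σ√T) = (ln(150.56/156.79) + (0.0561+0.2112²/2)·2.2058) / 0.313673 = (-0.040546 + 0.172941) / 0.313673 = 0.422080
d₂ = d₁ − σ√T = 0.422080 − 0.313673 = 0.108407
e^{−rT} = 0.883605
N(d₁) = 0.663517,  N(d₂) = 0.543164
price = S·N(d₁) − K·e^{−rT}·N(d₂) = 99.899075 − 75.250105 = 24.648969

exchange price = 74.695683
Δ1 = 0.740066
Δ2 = -0.339748
price(QRS call K=156.79) = 24.648969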